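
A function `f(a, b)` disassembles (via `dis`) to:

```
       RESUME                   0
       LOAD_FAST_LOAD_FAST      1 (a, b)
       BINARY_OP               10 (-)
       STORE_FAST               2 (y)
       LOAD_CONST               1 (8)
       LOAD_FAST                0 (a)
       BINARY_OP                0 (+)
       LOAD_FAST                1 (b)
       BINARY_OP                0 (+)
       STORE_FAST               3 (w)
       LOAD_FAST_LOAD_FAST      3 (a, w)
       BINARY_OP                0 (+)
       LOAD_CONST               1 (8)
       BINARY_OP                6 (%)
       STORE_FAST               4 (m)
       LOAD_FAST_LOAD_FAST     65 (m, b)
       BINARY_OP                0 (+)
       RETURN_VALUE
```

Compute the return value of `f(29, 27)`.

LOAD_FAST_LOAD_FAST a,b → push 29,27. Stack: [29, 27]
BINARY_OP - → 29 - 27 = 2. Stack: [2]
STORE_FAST y → y=2. Stack: []
LOAD_CONST → push 8. Stack: [8]
LOAD_FAST a → push 29. Stack: [8, 29]
BINARY_OP + → 8 + 29 = 37. Stack: [37]
LOAD_FAST b → push 27. Stack: [37, 27]
BINARY_OP + → 37 + 27 = 64. Stack: [64]
STORE_FAST w → w=64. Stack: []
LOAD_FAST_LOAD_FAST a,w → push 29,64. Stack: [29, 64]
BINARY_OP + → 29 + 64 = 93. Stack: [93]
LOAD_CONST → push 8. Stack: [93, 8]
BINARY_OP % → 93 % 8 = 5. Stack: [5]
STORE_FAST m → m=5. Stack: []
LOAD_FAST_LOAD_FAST m,b → push 5,27. Stack: [5, 27]
BINARY_OP + → 5 + 27 = 32. Stack: [32]
RETURN_VALUE → return 32.

32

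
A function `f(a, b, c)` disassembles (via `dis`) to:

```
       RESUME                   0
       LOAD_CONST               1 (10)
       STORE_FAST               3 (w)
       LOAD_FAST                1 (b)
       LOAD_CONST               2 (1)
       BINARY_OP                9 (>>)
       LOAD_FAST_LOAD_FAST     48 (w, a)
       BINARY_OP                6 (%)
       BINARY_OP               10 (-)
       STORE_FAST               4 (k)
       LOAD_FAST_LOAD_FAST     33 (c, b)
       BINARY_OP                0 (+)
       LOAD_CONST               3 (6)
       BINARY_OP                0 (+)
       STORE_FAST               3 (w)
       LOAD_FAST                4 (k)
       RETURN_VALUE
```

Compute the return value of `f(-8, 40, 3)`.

LOAD_CONST → push 10. Stack: [10]
STORE_FAST w → w=10. Stack: []
LOAD_FAST b → push 40. Stack: [40]
LOAD_CONST → push 1. Stack: [40, 1]
BINARY_OP >> → 40 >> 1 = 20. Stack: [20]
LOAD_FAST_LOAD_FAST w,a → push 10,-8. Stack: [20, 10, -8]
BINARY_OP % → 10 % -8 = -6. Stack: [20, -6]
BINARY_OP - → 20 - -6 = 26. Stack: [26]
STORE_FAST k → k=26. Stack: []
LOAD_FAST_LOAD_FAST c,b → push 3,40. Stack: [3, 40]
BINARY_OP + → 3 + 40 = 43. Stack: [43]
LOAD_CONST → push 6. Stack: [43, 6]
BINARY_OP + → 43 + 6 = 49. Stack: [49]
STORE_FAST w → w=49. Stack: []
LOAD_FAST k → push 26. Stack: [26]
RETURN_VALUE → return 26.

26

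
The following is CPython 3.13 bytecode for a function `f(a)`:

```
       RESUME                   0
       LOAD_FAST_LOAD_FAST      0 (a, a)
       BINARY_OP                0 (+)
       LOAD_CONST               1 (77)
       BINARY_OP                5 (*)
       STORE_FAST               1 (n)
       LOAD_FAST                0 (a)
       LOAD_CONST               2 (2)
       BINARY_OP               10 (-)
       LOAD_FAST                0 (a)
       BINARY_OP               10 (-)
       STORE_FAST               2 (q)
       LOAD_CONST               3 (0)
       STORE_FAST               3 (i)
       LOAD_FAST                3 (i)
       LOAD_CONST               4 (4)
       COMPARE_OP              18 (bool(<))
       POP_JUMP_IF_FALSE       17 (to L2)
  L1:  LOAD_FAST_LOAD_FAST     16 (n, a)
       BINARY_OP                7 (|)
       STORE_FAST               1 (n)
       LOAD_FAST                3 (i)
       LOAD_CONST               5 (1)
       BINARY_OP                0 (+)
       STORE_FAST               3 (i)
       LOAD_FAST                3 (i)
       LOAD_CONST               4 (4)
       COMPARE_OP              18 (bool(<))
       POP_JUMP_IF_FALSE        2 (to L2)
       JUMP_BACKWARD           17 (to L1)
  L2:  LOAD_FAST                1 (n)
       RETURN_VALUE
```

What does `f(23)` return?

3543

LOAD_FAST_LOAD_FAST a,a → push 23,23. Stack: [23, 23]
BINARY_OP + → 23 + 23 = 46. Stack: [46]
LOAD_CONST → push 77. Stack: [46, 77]
BINARY_OP * → 46 * 77 = 3542. Stack: [3542]
STORE_FAST n → n=3542. Stack: []
LOAD_FAST a → push 23. Stack: [23]
LOAD_CONST → push 2. Stack: [23, 2]
BINARY_OP - → 23 - 2 = 21. Stack: [21]
LOAD_FAST a → push 23. Stack: [21, 23]
BINARY_OP - → 21 - 23 = -2. Stack: [-2]
STORE_FAST q → q=-2. Stack: []
LOAD_CONST → push 0. Stack: [0]
STORE_FAST i → i=0. Stack: []
LOAD_FAST i → push 0. Stack: [0]
LOAD_CONST → push 4. Stack: [0, 4]
COMPARE_OP bool(<) → 0 vs 4 = True. Stack: [True]
POP_JUMP_IF_FALSE → pop True; no jump. Stack: []
LOAD_FAST_LOAD_FAST n,a → push 3542,23. Stack: [3542, 23]
BINARY_OP | → 3542 | 23 = 3543. Stack: [3543]
STORE_FAST n → n=3543. Stack: []
LOAD_FAST i → push 0. Stack: [0]
LOAD_CONST → push 1. Stack: [0, 1]
BINARY_OP + → 0 + 1 = 1. Stack: [1]
STORE_FAST i → i=1. Stack: []
LOAD_FAST i → push 1. Stack: [1]
LOAD_CONST → push 4. Stack: [1, 4]
COMPARE_OP bool(<) → 1 vs 4 = True. Stack: [True]
POP_JUMP_IF_FALSE → pop True; no jump. Stack: []
LOAD_FAST_LOAD_FAST n,a → push 3543,23. Stack: [3543, 23]
BINARY_OP | → 3543 | 23 = 3543. Stack: [3543]
STORE_FAST n → n=3543. Stack: []
LOAD_FAST i → push 1. Stack: [1]
LOAD_CONST → push 1. Stack: [1, 1]
BINARY_OP + → 1 + 1 = 2. Stack: [2]
STORE_FAST i → i=2. Stack: []
LOAD_FAST i → push 2. Stack: [2]
LOAD_CONST → push 4. Stack: [2, 4]
COMPARE_OP bool(<) → 2 vs 4 = True. Stack: [True]
POP_JUMP_IF_FALSE → pop True; no jump. Stack: []
LOAD_FAST_LOAD_FAST n,a → push 3543,23. Stack: [3543, 23]
BINARY_OP | → 3543 | 23 = 3543. Stack: [3543]
STORE_FAST n → n=3543. Stack: []
LOAD_FAST i → push 2. Stack: [2]
LOAD_CONST → push 1. Stack: [2, 1]
BINARY_OP + → 2 + 1 = 3. Stack: [3]
STORE_FAST i → i=3. Stack: []
LOAD_FAST i → push 3. Stack: [3]
LOAD_CONST → push 4. Stack: [3, 4]
COMPARE_OP bool(<) → 3 vs 4 = True. Stack: [True]
POP_JUMP_IF_FALSE → pop True; no jump. Stack: []
LOAD_FAST_LOAD_FAST n,a → push 3543,23. Stack: [3543, 23]
BINARY_OP | → 3543 | 23 = 3543. Stack: [3543]
STORE_FAST n → n=3543. Stack: []
LOAD_FAST i → push 3. Stack: [3]
LOAD_CONST → push 1. Stack: [3, 1]
BINARY_OP + → 3 + 1 = 4. Stack: [4]
STORE_FAST i → i=4. Stack: []
LOAD_FAST i → push 4. Stack: [4]
LOAD_CONST → push 4. Stack: [4, 4]
COMPARE_OP bool(<) → 4 vs 4 = False. Stack: [False]
POP_JUMP_IF_FALSE → pop False; jump. Stack: []
LOAD_FAST n → push 3543. Stack: [3543]
RETURN_VALUE → return 3543.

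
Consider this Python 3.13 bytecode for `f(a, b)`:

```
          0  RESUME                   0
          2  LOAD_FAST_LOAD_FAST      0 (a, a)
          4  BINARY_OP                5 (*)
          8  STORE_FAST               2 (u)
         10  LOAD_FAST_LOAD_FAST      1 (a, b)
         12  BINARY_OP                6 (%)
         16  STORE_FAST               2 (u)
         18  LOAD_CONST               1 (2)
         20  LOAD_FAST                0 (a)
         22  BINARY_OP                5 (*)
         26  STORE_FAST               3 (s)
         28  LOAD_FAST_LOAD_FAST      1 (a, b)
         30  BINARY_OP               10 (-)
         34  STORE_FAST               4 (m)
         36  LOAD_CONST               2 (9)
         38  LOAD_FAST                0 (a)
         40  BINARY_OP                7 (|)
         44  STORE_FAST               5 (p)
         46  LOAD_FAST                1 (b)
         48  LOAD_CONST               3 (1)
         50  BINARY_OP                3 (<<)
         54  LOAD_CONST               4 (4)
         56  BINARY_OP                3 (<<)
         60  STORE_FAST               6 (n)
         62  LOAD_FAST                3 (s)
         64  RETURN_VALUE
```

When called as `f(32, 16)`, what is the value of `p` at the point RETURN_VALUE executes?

LOAD_FAST_LOAD_FAST a,a → push 32,32. Stack: [32, 32]
BINARY_OP * → 32 * 32 = 1024. Stack: [1024]
STORE_FAST u → u=1024. Stack: []
LOAD_FAST_LOAD_FAST a,b → push 32,16. Stack: [32, 16]
BINARY_OP % → 32 % 16 = 0. Stack: [0]
STORE_FAST u → u=0. Stack: []
LOAD_CONST → push 2. Stack: [2]
LOAD_FAST a → push 32. Stack: [2, 32]
BINARY_OP * → 2 * 32 = 64. Stack: [64]
STORE_FAST s → s=64. Stack: []
LOAD_FAST_LOAD_FAST a,b → push 32,16. Stack: [32, 16]
BINARY_OP - → 32 - 16 = 16. Stack: [16]
STORE_FAST m → m=16. Stack: []
LOAD_CONST → push 9. Stack: [9]
LOAD_FAST a → push 32. Stack: [9, 32]
BINARY_OP | → 9 | 32 = 41. Stack: [41]
STORE_FAST p → p=41. Stack: []
LOAD_FAST b → push 16. Stack: [16]
LOAD_CONST → push 1. Stack: [16, 1]
BINARY_OP << → 16 << 1 = 32. Stack: [32]
LOAD_CONST → push 4. Stack: [32, 4]
BINARY_OP << → 32 << 4 = 512. Stack: [512]
STORE_FAST n → n=512. Stack: []
LOAD_FAST s → push 64. Stack: [64]
RETURN_VALUE → return 64.

41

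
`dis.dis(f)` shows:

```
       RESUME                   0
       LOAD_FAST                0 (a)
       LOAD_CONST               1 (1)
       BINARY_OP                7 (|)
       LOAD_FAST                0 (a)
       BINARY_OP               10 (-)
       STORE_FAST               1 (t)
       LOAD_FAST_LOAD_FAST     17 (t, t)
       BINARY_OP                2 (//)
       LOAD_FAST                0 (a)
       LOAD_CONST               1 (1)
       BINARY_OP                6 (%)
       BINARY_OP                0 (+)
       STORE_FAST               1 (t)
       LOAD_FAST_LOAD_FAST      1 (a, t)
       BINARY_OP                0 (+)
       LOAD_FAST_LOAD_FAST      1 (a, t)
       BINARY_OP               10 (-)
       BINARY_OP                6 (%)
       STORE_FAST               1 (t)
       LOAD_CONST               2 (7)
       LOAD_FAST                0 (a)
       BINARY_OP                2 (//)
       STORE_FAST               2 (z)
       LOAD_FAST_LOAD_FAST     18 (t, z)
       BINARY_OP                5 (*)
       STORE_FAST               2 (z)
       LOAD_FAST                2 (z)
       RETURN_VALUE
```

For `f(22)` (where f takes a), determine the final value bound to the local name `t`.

2

LOAD_FAST a → push 22. Stack: [22]
LOAD_CONST → push 1. Stack: [22, 1]
BINARY_OP | → 22 | 1 = 23. Stack: [23]
LOAD_FAST a → push 22. Stack: [23, 22]
BINARY_OP - → 23 - 22 = 1. Stack: [1]
STORE_FAST t → t=1. Stack: []
LOAD_FAST_LOAD_FAST t,t → push 1,1. Stack: [1, 1]
BINARY_OP // → 1 // 1 = 1. Stack: [1]
LOAD_FAST a → push 22. Stack: [1, 22]
LOAD_CONST → push 1. Stack: [1, 22, 1]
BINARY_OP % → 22 % 1 = 0. Stack: [1, 0]
BINARY_OP + → 1 + 0 = 1. Stack: [1]
STORE_FAST t → t=1. Stack: []
LOAD_FAST_LOAD_FAST a,t → push 22,1. Stack: [22, 1]
BINARY_OP + → 22 + 1 = 23. Stack: [23]
LOAD_FAST_LOAD_FAST a,t → push 22,1. Stack: [23, 22, 1]
BINARY_OP - → 22 - 1 = 21. Stack: [23, 21]
BINARY_OP % → 23 % 21 = 2. Stack: [2]
STORE_FAST t → t=2. Stack: []
LOAD_CONST → push 7. Stack: [7]
LOAD_FAST a → push 22. Stack: [7, 22]
BINARY_OP // → 7 // 22 = 0. Stack: [0]
STORE_FAST z → z=0. Stack: []
LOAD_FAST_LOAD_FAST t,z → push 2,0. Stack: [2, 0]
BINARY_OP * → 2 * 0 = 0. Stack: [0]
STORE_FAST z → z=0. Stack: []
LOAD_FAST z → push 0. Stack: [0]
RETURN_VALUE → return 0.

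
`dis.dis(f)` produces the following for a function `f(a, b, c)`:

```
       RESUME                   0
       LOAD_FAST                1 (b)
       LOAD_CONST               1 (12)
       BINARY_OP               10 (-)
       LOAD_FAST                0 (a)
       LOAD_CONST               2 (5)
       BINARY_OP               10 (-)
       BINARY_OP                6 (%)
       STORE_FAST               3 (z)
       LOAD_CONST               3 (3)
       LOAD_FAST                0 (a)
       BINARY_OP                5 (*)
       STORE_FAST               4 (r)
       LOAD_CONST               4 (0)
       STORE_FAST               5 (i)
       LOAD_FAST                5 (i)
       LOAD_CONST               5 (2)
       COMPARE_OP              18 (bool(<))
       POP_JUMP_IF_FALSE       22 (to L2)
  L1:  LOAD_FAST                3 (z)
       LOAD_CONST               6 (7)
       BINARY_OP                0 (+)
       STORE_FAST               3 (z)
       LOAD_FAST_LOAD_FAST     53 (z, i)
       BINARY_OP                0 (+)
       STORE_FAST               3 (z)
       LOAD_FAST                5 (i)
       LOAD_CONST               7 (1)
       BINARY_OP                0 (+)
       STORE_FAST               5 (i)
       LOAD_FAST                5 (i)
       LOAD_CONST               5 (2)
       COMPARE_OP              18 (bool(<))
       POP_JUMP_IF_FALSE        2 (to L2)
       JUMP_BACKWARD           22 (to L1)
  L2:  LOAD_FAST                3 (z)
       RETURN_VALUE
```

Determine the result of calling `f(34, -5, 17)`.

27

LOAD_FAST b → push -5. Stack: [-5]
LOAD_CONST → push 12. Stack: [-5, 12]
BINARY_OP - → -5 - 12 = -17. Stack: [-17]
LOAD_FAST a → push 34. Stack: [-17, 34]
LOAD_CONST → push 5. Stack: [-17, 34, 5]
BINARY_OP - → 34 - 5 = 29. Stack: [-17, 29]
BINARY_OP % → -17 % 29 = 12. Stack: [12]
STORE_FAST z → z=12. Stack: []
LOAD_CONST → push 3. Stack: [3]
LOAD_FAST a → push 34. Stack: [3, 34]
BINARY_OP * → 3 * 34 = 102. Stack: [102]
STORE_FAST r → r=102. Stack: []
LOAD_CONST → push 0. Stack: [0]
STORE_FAST i → i=0. Stack: []
LOAD_FAST i → push 0. Stack: [0]
LOAD_CONST → push 2. Stack: [0, 2]
COMPARE_OP bool(<) → 0 vs 2 = True. Stack: [True]
POP_JUMP_IF_FALSE → pop True; no jump. Stack: []
LOAD_FAST z → push 12. Stack: [12]
LOAD_CONST → push 7. Stack: [12, 7]
BINARY_OP + → 12 + 7 = 19. Stack: [19]
STORE_FAST z → z=19. Stack: []
LOAD_FAST_LOAD_FAST z,i → push 19,0. Stack: [19, 0]
BINARY_OP + → 19 + 0 = 19. Stack: [19]
STORE_FAST z → z=19. Stack: []
LOAD_FAST i → push 0. Stack: [0]
LOAD_CONST → push 1. Stack: [0, 1]
BINARY_OP + → 0 + 1 = 1. Stack: [1]
STORE_FAST i → i=1. Stack: []
LOAD_FAST i → push 1. Stack: [1]
LOAD_CONST → push 2. Stack: [1, 2]
COMPARE_OP bool(<) → 1 vs 2 = True. Stack: [True]
POP_JUMP_IF_FALSE → pop True; no jump. Stack: []
LOAD_FAST z → push 19. Stack: [19]
LOAD_CONST → push 7. Stack: [19, 7]
BINARY_OP + → 19 + 7 = 26. Stack: [26]
STORE_FAST z → z=26. Stack: []
LOAD_FAST_LOAD_FAST z,i → push 26,1. Stack: [26, 1]
BINARY_OP + → 26 + 1 = 27. Stack: [27]
STORE_FAST z → z=27. Stack: []
LOAD_FAST i → push 1. Stack: [1]
LOAD_CONST → push 1. Stack: [1, 1]
BINARY_OP + → 1 + 1 = 2. Stack: [2]
STORE_FAST i → i=2. Stack: []
LOAD_FAST i → push 2. Stack: [2]
LOAD_CONST → push 2. Stack: [2, 2]
COMPARE_OP bool(<) → 2 vs 2 = False. Stack: [False]
POP_JUMP_IF_FALSE → pop False; jump. Stack: []
LOAD_FAST z → push 27. Stack: [27]
RETURN_VALUE → return 27.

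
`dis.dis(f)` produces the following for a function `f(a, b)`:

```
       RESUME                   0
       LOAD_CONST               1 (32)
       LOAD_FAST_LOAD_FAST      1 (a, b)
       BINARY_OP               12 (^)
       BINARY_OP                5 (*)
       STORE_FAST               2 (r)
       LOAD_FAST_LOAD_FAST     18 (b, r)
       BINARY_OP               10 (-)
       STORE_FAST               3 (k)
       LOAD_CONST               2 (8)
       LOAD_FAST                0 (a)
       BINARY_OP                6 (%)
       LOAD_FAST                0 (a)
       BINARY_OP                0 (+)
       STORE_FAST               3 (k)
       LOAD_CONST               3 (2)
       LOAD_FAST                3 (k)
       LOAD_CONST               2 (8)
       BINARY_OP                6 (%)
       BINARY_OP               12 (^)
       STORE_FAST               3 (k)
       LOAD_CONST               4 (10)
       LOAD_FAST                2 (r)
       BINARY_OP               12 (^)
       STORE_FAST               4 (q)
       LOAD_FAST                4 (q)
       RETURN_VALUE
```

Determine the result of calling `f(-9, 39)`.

LOAD_CONST → push 32. Stack: [32]
LOAD_FAST_LOAD_FAST a,b → push -9,39. Stack: [32, -9, 39]
BINARY_OP ^ → -9 ^ 39 = -48. Stack: [32, -48]
BINARY_OP * → 32 * -48 = -1536. Stack: [-1536]
STORE_FAST r → r=-1536. Stack: []
LOAD_FAST_LOAD_FAST b,r → push 39,-1536. Stack: [39, -1536]
BINARY_OP - → 39 - -1536 = 1575. Stack: [1575]
STORE_FAST k → k=1575. Stack: []
LOAD_CONST → push 8. Stack: [8]
LOAD_FAST a → push -9. Stack: [8, -9]
BINARY_OP % → 8 % -9 = -1. Stack: [-1]
LOAD_FAST a → push -9. Stack: [-1, -9]
BINARY_OP + → -1 + -9 = -10. Stack: [-10]
STORE_FAST k → k=-10. Stack: []
LOAD_CONST → push 2. Stack: [2]
LOAD_FAST k → push -10. Stack: [2, -10]
LOAD_CONST → push 8. Stack: [2, -10, 8]
BINARY_OP % → -10 % 8 = 6. Stack: [2, 6]
BINARY_OP ^ → 2 ^ 6 = 4. Stack: [4]
STORE_FAST k → k=4. Stack: []
LOAD_CONST → push 10. Stack: [10]
LOAD_FAST r → push -1536. Stack: [10, -1536]
BINARY_OP ^ → 10 ^ -1536 = -1526. Stack: [-1526]
STORE_FAST q → q=-1526. Stack: []
LOAD_FAST q → push -1526. Stack: [-1526]
RETURN_VALUE → return -1526.

-1526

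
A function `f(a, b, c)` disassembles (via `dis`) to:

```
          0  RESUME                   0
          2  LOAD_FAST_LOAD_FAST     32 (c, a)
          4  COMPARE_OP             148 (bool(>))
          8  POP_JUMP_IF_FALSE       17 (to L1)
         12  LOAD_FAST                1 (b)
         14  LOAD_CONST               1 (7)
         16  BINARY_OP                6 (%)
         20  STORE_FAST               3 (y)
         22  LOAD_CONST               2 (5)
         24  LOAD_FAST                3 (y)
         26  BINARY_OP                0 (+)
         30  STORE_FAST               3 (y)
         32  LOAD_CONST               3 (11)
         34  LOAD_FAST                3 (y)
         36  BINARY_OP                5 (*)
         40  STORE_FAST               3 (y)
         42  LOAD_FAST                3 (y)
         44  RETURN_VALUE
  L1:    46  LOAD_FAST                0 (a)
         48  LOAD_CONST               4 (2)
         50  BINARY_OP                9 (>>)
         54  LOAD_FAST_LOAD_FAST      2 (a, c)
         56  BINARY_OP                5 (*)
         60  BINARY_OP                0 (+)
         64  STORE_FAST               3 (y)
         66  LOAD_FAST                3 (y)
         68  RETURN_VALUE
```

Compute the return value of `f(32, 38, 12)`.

392

LOAD_FAST_LOAD_FAST c,a → push 12,32. Stack: [12, 32]
COMPARE_OP bool(>) → 12 vs 32 = False. Stack: [False]
POP_JUMP_IF_FALSE → pop False; jump. Stack: []
LOAD_FAST a → push 32. Stack: [32]
LOAD_CONST → push 2. Stack: [32, 2]
BINARY_OP >> → 32 >> 2 = 8. Stack: [8]
LOAD_FAST_LOAD_FAST a,c → push 32,12. Stack: [8, 32, 12]
BINARY_OP * → 32 * 12 = 384. Stack: [8, 384]
BINARY_OP + → 8 + 384 = 392. Stack: [392]
STORE_FAST y → y=392. Stack: []
LOAD_FAST y → push 392. Stack: [392]
RETURN_VALUE → return 392.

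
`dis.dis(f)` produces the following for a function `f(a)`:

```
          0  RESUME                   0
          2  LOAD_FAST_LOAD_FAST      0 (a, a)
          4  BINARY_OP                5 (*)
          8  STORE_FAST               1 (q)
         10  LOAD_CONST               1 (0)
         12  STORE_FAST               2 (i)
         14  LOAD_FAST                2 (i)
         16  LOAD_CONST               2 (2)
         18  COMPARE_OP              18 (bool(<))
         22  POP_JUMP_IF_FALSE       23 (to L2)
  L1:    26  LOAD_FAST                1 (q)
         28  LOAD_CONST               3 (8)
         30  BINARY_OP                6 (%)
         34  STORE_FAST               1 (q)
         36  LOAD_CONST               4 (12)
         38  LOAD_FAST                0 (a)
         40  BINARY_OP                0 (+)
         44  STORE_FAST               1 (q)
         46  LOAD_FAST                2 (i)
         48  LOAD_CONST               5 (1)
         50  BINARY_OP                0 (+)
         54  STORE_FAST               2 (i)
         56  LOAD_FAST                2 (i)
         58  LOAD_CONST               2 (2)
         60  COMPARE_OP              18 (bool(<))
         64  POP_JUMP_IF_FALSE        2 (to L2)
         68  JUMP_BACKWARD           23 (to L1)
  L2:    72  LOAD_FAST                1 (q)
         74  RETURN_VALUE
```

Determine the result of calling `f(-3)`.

LOAD_FAST_LOAD_FAST a,a → push -3,-3. Stack: [-3, -3]
BINARY_OP * → -3 * -3 = 9. Stack: [9]
STORE_FAST q → q=9. Stack: []
LOAD_CONST → push 0. Stack: [0]
STORE_FAST i → i=0. Stack: []
LOAD_FAST i → push 0. Stack: [0]
LOAD_CONST → push 2. Stack: [0, 2]
COMPARE_OP bool(<) → 0 vs 2 = True. Stack: [True]
POP_JUMP_IF_FALSE → pop True; no jump. Stack: []
LOAD_FAST q → push 9. Stack: [9]
LOAD_CONST → push 8. Stack: [9, 8]
BINARY_OP % → 9 % 8 = 1. Stack: [1]
STORE_FAST q → q=1. Stack: []
LOAD_CONST → push 12. Stack: [12]
LOAD_FAST a → push -3. Stack: [12, -3]
BINARY_OP + → 12 + -3 = 9. Stack: [9]
STORE_FAST q → q=9. Stack: []
LOAD_FAST i → push 0. Stack: [0]
LOAD_CONST → push 1. Stack: [0, 1]
BINARY_OP + → 0 + 1 = 1. Stack: [1]
STORE_FAST i → i=1. Stack: []
LOAD_FAST i → push 1. Stack: [1]
LOAD_CONST → push 2. Stack: [1, 2]
COMPARE_OP bool(<) → 1 vs 2 = True. Stack: [True]
POP_JUMP_IF_FALSE → pop True; no jump. Stack: []
LOAD_FAST q → push 9. Stack: [9]
LOAD_CONST → push 8. Stack: [9, 8]
BINARY_OP % → 9 % 8 = 1. Stack: [1]
STORE_FAST q → q=1. Stack: []
LOAD_CONST → push 12. Stack: [12]
LOAD_FAST a → push -3. Stack: [12, -3]
BINARY_OP + → 12 + -3 = 9. Stack: [9]
STORE_FAST q → q=9. Stack: []
LOAD_FAST i → push 1. Stack: [1]
LOAD_CONST → push 1. Stack: [1, 1]
BINARY_OP + → 1 + 1 = 2. Stack: [2]
STORE_FAST i → i=2. Stack: []
LOAD_FAST i → push 2. Stack: [2]
LOAD_CONST → push 2. Stack: [2, 2]
COMPARE_OP bool(<) → 2 vs 2 = False. Stack: [False]
POP_JUMP_IF_FALSE → pop False; jump. Stack: []
LOAD_FAST q → push 9. Stack: [9]
RETURN_VALUE → return 9.

9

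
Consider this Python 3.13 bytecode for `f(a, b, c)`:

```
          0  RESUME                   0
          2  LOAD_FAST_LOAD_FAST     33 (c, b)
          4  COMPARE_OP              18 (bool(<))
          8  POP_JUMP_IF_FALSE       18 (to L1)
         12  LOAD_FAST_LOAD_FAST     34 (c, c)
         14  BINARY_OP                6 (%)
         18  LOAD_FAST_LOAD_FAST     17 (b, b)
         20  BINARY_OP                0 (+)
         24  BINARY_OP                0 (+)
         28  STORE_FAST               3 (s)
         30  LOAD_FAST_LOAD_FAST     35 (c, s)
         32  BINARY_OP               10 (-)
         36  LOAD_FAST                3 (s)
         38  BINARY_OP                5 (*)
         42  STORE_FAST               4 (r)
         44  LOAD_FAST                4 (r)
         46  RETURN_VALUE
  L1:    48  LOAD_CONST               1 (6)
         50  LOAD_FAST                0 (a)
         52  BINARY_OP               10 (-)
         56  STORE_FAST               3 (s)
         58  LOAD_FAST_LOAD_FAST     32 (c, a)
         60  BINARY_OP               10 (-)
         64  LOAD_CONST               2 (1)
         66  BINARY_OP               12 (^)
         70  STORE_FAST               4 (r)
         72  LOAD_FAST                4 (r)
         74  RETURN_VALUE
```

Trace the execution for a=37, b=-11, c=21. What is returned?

-15

LOAD_FAST_LOAD_FAST c,b → push 21,-11. Stack: [21, -11]
COMPARE_OP bool(<) → 21 vs -11 = False. Stack: [False]
POP_JUMP_IF_FALSE → pop False; jump. Stack: []
LOAD_CONST → push 6. Stack: [6]
LOAD_FAST a → push 37. Stack: [6, 37]
BINARY_OP - → 6 - 37 = -31. Stack: [-31]
STORE_FAST s → s=-31. Stack: []
LOAD_FAST_LOAD_FAST c,a → push 21,37. Stack: [21, 37]
BINARY_OP - → 21 - 37 = -16. Stack: [-16]
LOAD_CONST → push 1. Stack: [-16, 1]
BINARY_OP ^ → -16 ^ 1 = -15. Stack: [-15]
STORE_FAST r → r=-15. Stack: []
LOAD_FAST r → push -15. Stack: [-15]
RETURN_VALUE → return -15.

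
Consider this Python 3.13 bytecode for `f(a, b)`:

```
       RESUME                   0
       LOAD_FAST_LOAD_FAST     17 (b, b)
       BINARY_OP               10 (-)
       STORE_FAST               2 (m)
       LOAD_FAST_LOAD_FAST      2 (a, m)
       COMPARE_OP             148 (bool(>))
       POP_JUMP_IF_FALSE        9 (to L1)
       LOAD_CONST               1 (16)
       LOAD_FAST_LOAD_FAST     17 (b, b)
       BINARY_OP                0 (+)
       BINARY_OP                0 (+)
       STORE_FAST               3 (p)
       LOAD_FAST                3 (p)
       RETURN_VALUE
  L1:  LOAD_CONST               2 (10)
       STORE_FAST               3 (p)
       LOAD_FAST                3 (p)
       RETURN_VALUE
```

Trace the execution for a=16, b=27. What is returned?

LOAD_FAST_LOAD_FAST b,b → push 27,27. Stack: [27, 27]
BINARY_OP - → 27 - 27 = 0. Stack: [0]
STORE_FAST m → m=0. Stack: []
LOAD_FAST_LOAD_FAST a,m → push 16,0. Stack: [16, 0]
COMPARE_OP bool(>) → 16 vs 0 = True. Stack: [True]
POP_JUMP_IF_FALSE → pop True; no jump. Stack: []
LOAD_CONST → push 16. Stack: [16]
LOAD_FAST_LOAD_FAST b,b → push 27,27. Stack: [16, 27, 27]
BINARY_OP + → 27 + 27 = 54. Stack: [16, 54]
BINARY_OP + → 16 + 54 = 70. Stack: [70]
STORE_FAST p → p=70. Stack: []
LOAD_FAST p → push 70. Stack: [70]
RETURN_VALUE → return 70.

70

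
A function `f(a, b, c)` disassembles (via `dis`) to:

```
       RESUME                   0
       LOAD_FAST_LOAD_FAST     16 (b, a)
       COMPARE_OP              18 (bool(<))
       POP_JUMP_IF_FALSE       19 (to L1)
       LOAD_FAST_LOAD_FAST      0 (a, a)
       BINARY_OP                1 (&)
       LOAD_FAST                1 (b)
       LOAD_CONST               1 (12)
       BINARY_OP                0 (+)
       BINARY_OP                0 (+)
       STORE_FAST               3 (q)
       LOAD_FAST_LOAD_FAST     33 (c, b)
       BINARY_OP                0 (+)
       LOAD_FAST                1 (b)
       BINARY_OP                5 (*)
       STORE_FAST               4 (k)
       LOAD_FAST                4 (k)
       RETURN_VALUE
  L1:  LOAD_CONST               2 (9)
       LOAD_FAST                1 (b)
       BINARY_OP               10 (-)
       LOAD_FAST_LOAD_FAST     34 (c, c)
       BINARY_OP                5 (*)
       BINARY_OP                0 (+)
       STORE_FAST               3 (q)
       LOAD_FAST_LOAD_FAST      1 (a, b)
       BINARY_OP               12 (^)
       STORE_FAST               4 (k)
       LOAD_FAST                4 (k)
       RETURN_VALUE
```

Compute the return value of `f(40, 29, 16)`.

LOAD_FAST_LOAD_FAST b,a → push 29,40. Stack: [29, 40]
COMPARE_OP bool(<) → 29 vs 40 = True. Stack: [True]
POP_JUMP_IF_FALSE → pop True; no jump. Stack: []
LOAD_FAST_LOAD_FAST a,a → push 40,40. Stack: [40, 40]
BINARY_OP & → 40 & 40 = 40. Stack: [40]
LOAD_FAST b → push 29. Stack: [40, 29]
LOAD_CONST → push 12. Stack: [40, 29, 12]
BINARY_OP + → 29 + 12 = 41. Stack: [40, 41]
BINARY_OP + → 40 + 41 = 81. Stack: [81]
STORE_FAST q → q=81. Stack: []
LOAD_FAST_LOAD_FAST c,b → push 16,29. Stack: [16, 29]
BINARY_OP + → 16 + 29 = 45. Stack: [45]
LOAD_FAST b → push 29. Stack: [45, 29]
BINARY_OP * → 45 * 29 = 1305. Stack: [1305]
STORE_FAST k → k=1305. Stack: []
LOAD_FAST k → push 1305. Stack: [1305]
RETURN_VALUE → return 1305.

1305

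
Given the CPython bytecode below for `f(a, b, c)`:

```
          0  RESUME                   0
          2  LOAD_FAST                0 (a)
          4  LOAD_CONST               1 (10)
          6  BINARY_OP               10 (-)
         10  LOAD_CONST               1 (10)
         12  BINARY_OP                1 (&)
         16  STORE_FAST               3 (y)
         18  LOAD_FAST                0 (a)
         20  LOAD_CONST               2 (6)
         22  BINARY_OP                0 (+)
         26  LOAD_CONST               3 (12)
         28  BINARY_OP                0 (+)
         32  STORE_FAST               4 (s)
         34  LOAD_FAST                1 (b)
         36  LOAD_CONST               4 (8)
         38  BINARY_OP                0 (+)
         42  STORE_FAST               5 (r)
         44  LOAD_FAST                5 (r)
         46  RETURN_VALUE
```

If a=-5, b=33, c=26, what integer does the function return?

LOAD_FAST a → push -5. Stack: [-5]
LOAD_CONST → push 10. Stack: [-5, 10]
BINARY_OP - → -5 - 10 = -15. Stack: [-15]
LOAD_CONST → push 10. Stack: [-15, 10]
BINARY_OP & → -15 & 10 = 0. Stack: [0]
STORE_FAST y → y=0. Stack: []
LOAD_FAST a → push -5. Stack: [-5]
LOAD_CONST → push 6. Stack: [-5, 6]
BINARY_OP + → -5 + 6 = 1. Stack: [1]
LOAD_CONST → push 12. Stack: [1, 12]
BINARY_OP + → 1 + 12 = 13. Stack: [13]
STORE_FAST s → s=13. Stack: []
LOAD_FAST b → push 33. Stack: [33]
LOAD_CONST → push 8. Stack: [33, 8]
BINARY_OP + → 33 + 8 = 41. Stack: [41]
STORE_FAST r → r=41. Stack: []
LOAD_FAST r → push 41. Stack: [41]
RETURN_VALUE → return 41.

41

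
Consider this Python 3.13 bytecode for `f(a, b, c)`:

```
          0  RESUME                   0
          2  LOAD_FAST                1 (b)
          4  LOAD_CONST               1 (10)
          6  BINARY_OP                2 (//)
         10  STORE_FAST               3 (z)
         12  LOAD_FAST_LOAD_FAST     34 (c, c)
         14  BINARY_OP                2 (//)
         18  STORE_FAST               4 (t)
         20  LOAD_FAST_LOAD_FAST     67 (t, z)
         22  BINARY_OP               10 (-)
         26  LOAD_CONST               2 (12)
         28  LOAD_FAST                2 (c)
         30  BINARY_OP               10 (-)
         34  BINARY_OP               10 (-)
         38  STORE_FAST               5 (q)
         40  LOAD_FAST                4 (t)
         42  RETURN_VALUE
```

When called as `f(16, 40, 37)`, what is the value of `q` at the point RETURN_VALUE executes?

LOAD_FAST b → push 40. Stack: [40]
LOAD_CONST → push 10. Stack: [40, 10]
BINARY_OP // → 40 // 10 = 4. Stack: [4]
STORE_FAST z → z=4. Stack: []
LOAD_FAST_LOAD_FAST c,c → push 37,37. Stack: [37, 37]
BINARY_OP // → 37 // 37 = 1. Stack: [1]
STORE_FAST t → t=1. Stack: []
LOAD_FAST_LOAD_FAST t,z → push 1,4. Stack: [1, 4]
BINARY_OP - → 1 - 4 = -3. Stack: [-3]
LOAD_CONST → push 12. Stack: [-3, 12]
LOAD_FAST c → push 37. Stack: [-3, 12, 37]
BINARY_OP - → 12 - 37 = -25. Stack: [-3, -25]
BINARY_OP - → -3 - -25 = 22. Stack: [22]
STORE_FAST q → q=22. Stack: []
LOAD_FAST t → push 1. Stack: [1]
RETURN_VALUE → return 1.

22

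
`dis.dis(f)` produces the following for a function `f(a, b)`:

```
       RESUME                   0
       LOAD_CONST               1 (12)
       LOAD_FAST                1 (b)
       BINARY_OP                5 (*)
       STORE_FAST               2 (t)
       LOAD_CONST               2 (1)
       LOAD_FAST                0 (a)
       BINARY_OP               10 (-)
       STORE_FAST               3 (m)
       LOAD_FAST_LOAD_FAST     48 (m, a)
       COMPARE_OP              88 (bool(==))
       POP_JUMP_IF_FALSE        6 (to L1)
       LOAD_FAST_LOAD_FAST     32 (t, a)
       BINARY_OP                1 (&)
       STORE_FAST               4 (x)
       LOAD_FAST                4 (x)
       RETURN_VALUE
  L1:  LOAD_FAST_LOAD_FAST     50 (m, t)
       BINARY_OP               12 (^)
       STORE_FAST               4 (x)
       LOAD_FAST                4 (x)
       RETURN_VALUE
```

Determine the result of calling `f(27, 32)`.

LOAD_CONST → push 12. Stack: [12]
LOAD_FAST b → push 32. Stack: [12, 32]
BINARY_OP * → 12 * 32 = 384. Stack: [384]
STORE_FAST t → t=384. Stack: []
LOAD_CONST → push 1. Stack: [1]
LOAD_FAST a → push 27. Stack: [1, 27]
BINARY_OP - → 1 - 27 = -26. Stack: [-26]
STORE_FAST m → m=-26. Stack: []
LOAD_FAST_LOAD_FAST m,a → push -26,27. Stack: [-26, 27]
COMPARE_OP bool(==) → -26 vs 27 = False. Stack: [False]
POP_JUMP_IF_FALSE → pop False; jump. Stack: []
LOAD_FAST_LOAD_FAST m,t → push -26,384. Stack: [-26, 384]
BINARY_OP ^ → -26 ^ 384 = -410. Stack: [-410]
STORE_FAST x → x=-410. Stack: []
LOAD_FAST x → push -410. Stack: [-410]
RETURN_VALUE → return -410.

-410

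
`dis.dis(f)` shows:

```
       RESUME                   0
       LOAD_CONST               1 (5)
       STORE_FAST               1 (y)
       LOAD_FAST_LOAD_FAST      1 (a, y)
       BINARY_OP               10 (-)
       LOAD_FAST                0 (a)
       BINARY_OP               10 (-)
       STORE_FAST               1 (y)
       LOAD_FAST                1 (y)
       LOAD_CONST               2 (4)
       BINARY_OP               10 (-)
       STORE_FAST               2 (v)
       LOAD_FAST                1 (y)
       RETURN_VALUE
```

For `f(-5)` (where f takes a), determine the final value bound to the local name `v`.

LOAD_CONST → push 5. Stack: [5]
STORE_FAST y → y=5. Stack: []
LOAD_FAST_LOAD_FAST a,y → push -5,5. Stack: [-5, 5]
BINARY_OP - → -5 - 5 = -10. Stack: [-10]
LOAD_FAST a → push -5. Stack: [-10, -5]
BINARY_OP - → -10 - -5 = -5. Stack: [-5]
STORE_FAST y → y=-5. Stack: []
LOAD_FAST y → push -5. Stack: [-5]
LOAD_CONST → push 4. Stack: [-5, 4]
BINARY_OP - → -5 - 4 = -9. Stack: [-9]
STORE_FAST v → v=-9. Stack: []
LOAD_FAST y → push -5. Stack: [-5]
RETURN_VALUE → return -5.

-9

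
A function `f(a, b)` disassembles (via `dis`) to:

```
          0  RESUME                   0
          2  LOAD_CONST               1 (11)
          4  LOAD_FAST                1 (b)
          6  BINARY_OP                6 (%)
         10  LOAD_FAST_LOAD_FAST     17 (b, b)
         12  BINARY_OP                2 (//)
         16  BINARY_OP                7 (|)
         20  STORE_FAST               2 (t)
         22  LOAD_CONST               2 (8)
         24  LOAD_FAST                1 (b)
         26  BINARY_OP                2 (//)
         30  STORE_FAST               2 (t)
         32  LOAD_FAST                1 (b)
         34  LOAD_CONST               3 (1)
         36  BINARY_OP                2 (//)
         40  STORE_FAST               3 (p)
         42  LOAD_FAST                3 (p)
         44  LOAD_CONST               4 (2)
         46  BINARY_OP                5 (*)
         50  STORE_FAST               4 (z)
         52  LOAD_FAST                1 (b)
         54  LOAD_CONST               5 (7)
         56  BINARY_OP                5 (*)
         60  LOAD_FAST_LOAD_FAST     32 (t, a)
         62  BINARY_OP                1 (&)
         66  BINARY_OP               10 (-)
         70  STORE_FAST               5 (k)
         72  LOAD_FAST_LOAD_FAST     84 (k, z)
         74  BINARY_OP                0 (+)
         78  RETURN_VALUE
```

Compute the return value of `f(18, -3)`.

-43

LOAD_CONST → push 11. Stack: [11]
LOAD_FAST b → push -3. Stack: [11, -3]
BINARY_OP % → 11 % -3 = -1. Stack: [-1]
LOAD_FAST_LOAD_FAST b,b → push -3,-3. Stack: [-1, -3, -3]
BINARY_OP // → -3 // -3 = 1. Stack: [-1, 1]
BINARY_OP | → -1 | 1 = -1. Stack: [-1]
STORE_FAST t → t=-1. Stack: []
LOAD_CONST → push 8. Stack: [8]
LOAD_FAST b → push -3. Stack: [8, -3]
BINARY_OP // → 8 // -3 = -3. Stack: [-3]
STORE_FAST t → t=-3. Stack: []
LOAD_FAST b → push -3. Stack: [-3]
LOAD_CONST → push 1. Stack: [-3, 1]
BINARY_OP // → -3 // 1 = -3. Stack: [-3]
STORE_FAST p → p=-3. Stack: []
LOAD_FAST p → push -3. Stack: [-3]
LOAD_CONST → push 2. Stack: [-3, 2]
BINARY_OP * → -3 * 2 = -6. Stack: [-6]
STORE_FAST z → z=-6. Stack: []
LOAD_FAST b → push -3. Stack: [-3]
LOAD_CONST → push 7. Stack: [-3, 7]
BINARY_OP * → -3 * 7 = -21. Stack: [-21]
LOAD_FAST_LOAD_FAST t,a → push -3,18. Stack: [-21, -3, 18]
BINARY_OP & → -3 & 18 = 16. Stack: [-21, 16]
BINARY_OP - → -21 - 16 = -37. Stack: [-37]
STORE_FAST k → k=-37. Stack: []
LOAD_FAST_LOAD_FAST k,z → push -37,-6. Stack: [-37, -6]
BINARY_OP + → -37 + -6 = -43. Stack: [-43]
RETURN_VALUE → return -43.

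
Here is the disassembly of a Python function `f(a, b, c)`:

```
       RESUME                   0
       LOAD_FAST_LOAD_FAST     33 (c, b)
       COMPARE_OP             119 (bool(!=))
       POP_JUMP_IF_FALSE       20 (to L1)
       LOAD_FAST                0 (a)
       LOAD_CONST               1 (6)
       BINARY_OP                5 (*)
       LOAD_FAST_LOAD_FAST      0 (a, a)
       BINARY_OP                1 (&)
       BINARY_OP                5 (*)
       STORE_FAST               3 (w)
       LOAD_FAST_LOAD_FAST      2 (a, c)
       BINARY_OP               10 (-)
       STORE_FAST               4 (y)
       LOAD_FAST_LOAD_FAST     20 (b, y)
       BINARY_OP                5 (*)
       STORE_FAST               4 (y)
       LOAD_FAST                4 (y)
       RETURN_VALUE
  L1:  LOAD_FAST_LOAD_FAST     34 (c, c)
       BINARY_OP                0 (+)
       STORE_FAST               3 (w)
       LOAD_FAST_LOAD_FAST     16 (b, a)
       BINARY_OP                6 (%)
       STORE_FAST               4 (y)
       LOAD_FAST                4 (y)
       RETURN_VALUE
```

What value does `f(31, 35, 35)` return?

4

LOAD_FAST_LOAD_FAST c,b → push 35,35. Stack: [35, 35]
COMPARE_OP bool(!=) → 35 vs 35 = False. Stack: [False]
POP_JUMP_IF_FALSE → pop False; jump. Stack: []
LOAD_FAST_LOAD_FAST c,c → push 35,35. Stack: [35, 35]
BINARY_OP + → 35 + 35 = 70. Stack: [70]
STORE_FAST w → w=70. Stack: []
LOAD_FAST_LOAD_FAST b,a → push 35,31. Stack: [35, 31]
BINARY_OP % → 35 % 31 = 4. Stack: [4]
STORE_FAST y → y=4. Stack: []
LOAD_FAST y → push 4. Stack: [4]
RETURN_VALUE → return 4.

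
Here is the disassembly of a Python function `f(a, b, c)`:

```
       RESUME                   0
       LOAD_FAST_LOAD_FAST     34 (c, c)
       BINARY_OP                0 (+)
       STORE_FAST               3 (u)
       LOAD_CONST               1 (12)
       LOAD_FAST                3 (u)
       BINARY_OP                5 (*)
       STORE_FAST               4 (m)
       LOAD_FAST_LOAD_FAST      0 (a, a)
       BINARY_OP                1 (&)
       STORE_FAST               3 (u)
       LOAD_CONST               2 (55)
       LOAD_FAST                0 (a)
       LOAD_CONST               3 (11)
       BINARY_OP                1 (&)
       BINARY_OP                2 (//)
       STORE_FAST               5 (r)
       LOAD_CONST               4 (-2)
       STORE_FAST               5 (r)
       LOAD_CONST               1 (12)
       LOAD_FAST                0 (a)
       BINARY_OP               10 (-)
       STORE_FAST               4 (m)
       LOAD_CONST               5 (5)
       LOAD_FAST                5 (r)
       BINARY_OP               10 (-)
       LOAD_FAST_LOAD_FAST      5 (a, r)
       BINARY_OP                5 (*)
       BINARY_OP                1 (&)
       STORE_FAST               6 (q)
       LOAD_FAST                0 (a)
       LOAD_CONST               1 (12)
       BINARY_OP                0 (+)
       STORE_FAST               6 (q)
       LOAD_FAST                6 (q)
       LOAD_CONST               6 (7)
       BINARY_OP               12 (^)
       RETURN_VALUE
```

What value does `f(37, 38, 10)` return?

LOAD_FAST_LOAD_FAST c,c → push 10,10. Stack: [10, 10]
BINARY_OP + → 10 + 10 = 20. Stack: [20]
STORE_FAST u → u=20. Stack: []
LOAD_CONST → push 12. Stack: [12]
LOAD_FAST u → push 20. Stack: [12, 20]
BINARY_OP * → 12 * 20 = 240. Stack: [240]
STORE_FAST m → m=240. Stack: []
LOAD_FAST_LOAD_FAST a,a → push 37,37. Stack: [37, 37]
BINARY_OP & → 37 & 37 = 37. Stack: [37]
STORE_FAST u → u=37. Stack: []
LOAD_CONST → push 55. Stack: [55]
LOAD_FAST a → push 37. Stack: [55, 37]
LOAD_CONST → push 11. Stack: [55, 37, 11]
BINARY_OP & → 37 & 11 = 1. Stack: [55, 1]
BINARY_OP // → 55 // 1 = 55. Stack: [55]
STORE_FAST r → r=55. Stack: []
LOAD_CONST → push -2. Stack: [-2]
STORE_FAST r → r=-2. Stack: []
LOAD_CONST → push 12. Stack: [12]
LOAD_FAST a → push 37. Stack: [12, 37]
BINARY_OP - → 12 - 37 = -25. Stack: [-25]
STORE_FAST m → m=-25. Stack: []
LOAD_CONST → push 5. Stack: [5]
LOAD_FAST r → push -2. Stack: [5, -2]
BINARY_OP - → 5 - -2 = 7. Stack: [7]
LOAD_FAST_LOAD_FAST a,r → push 37,-2. Stack: [7, 37, -2]
BINARY_OP * → 37 * -2 = -74. Stack: [7, -74]
BINARY_OP & → 7 & -74 = 6. Stack: [6]
STORE_FAST q → q=6. Stack: []
LOAD_FAST a → push 37. Stack: [37]
LOAD_CONST → push 12. Stack: [37, 12]
BINARY_OP + → 37 + 12 = 49. Stack: [49]
STORE_FAST q → q=49. Stack: []
LOAD_FAST q → push 49. Stack: [49]
LOAD_CONST → push 7. Stack: [49, 7]
BINARY_OP ^ → 49 ^ 7 = 54. Stack: [54]
RETURN_VALUE → return 54.

54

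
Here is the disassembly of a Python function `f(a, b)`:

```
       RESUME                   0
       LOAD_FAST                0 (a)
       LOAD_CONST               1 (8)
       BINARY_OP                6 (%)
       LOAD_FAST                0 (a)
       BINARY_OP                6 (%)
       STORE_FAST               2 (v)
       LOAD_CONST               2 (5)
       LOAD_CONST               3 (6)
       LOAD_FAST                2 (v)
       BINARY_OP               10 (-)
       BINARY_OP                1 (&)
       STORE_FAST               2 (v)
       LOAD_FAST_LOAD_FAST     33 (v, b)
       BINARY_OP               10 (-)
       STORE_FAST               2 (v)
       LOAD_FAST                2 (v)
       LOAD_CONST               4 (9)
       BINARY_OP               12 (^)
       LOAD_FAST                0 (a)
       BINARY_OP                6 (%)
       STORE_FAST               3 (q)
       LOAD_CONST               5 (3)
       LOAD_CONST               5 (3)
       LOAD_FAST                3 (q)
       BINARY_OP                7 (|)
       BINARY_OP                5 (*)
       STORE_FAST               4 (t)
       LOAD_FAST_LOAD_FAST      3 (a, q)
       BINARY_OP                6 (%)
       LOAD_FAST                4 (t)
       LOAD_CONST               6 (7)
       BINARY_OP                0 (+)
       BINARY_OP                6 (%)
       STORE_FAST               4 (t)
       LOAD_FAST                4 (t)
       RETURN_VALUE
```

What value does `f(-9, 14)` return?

-4

LOAD_FAST a → push -9. Stack: [-9]
LOAD_CONST → push 8. Stack: [-9, 8]
BINARY_OP % → -9 % 8 = 7. Stack: [7]
LOAD_FAST a → push -9. Stack: [7, -9]
BINARY_OP % → 7 % -9 = -2. Stack: [-2]
STORE_FAST v → v=-2. Stack: []
LOAD_CONST → push 5. Stack: [5]
LOAD_CONST → push 6. Stack: [5, 6]
LOAD_FAST v → push -2. Stack: [5, 6, -2]
BINARY_OP - → 6 - -2 = 8. Stack: [5, 8]
BINARY_OP & → 5 & 8 = 0. Stack: [0]
STORE_FAST v → v=0. Stack: []
LOAD_FAST_LOAD_FAST v,b → push 0,14. Stack: [0, 14]
BINARY_OP - → 0 - 14 = -14. Stack: [-14]
STORE_FAST v → v=-14. Stack: []
LOAD_FAST v → push -14. Stack: [-14]
LOAD_CONST → push 9. Stack: [-14, 9]
BINARY_OP ^ → -14 ^ 9 = -5. Stack: [-5]
LOAD_FAST a → push -9. Stack: [-5, -9]
BINARY_OP % → -5 % -9 = -5. Stack: [-5]
STORE_FAST q → q=-5. Stack: []
LOAD_CONST → push 3. Stack: [3]
LOAD_CONST → push 3. Stack: [3, 3]
LOAD_FAST q → push -5. Stack: [3, 3, -5]
BINARY_OP | → 3 | -5 = -5. Stack: [3, -5]
BINARY_OP * → 3 * -5 = -15. Stack: [-15]
STORE_FAST t → t=-15. Stack: []
LOAD_FAST_LOAD_FAST a,q → push -9,-5. Stack: [-9, -5]
BINARY_OP % → -9 % -5 = -4. Stack: [-4]
LOAD_FAST t → push -15. Stack: [-4, -15]
LOAD_CONST → push 7. Stack: [-4, -15, 7]
BINARY_OP + → -15 + 7 = -8. Stack: [-4, -8]
BINARY_OP % → -4 % -8 = -4. Stack: [-4]
STORE_FAST t → t=-4. Stack: []
LOAD_FAST t → push -4. Stack: [-4]
RETURN_VALUE → return -4.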